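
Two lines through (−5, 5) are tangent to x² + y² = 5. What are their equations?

Let a tangent through (−5, 5) have slope m. Its distance from (0, 0) must equal √5:
[m·(5) − (−5)]² = 5(m² + 1)
2m² + 5m + 2 = 0, so m = −1/2 or m = −2.
Through (−5, 5) these give x + 2y = 5 and 2x + y = −5.

x + 2y = 5 and 2x + y = −5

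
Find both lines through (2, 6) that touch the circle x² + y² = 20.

2x + y = 10 and x − 2y = −10

Let a tangent through (2, 6) have slope m. Its distance from (0, 0) must equal 2√5:
[m·(−2) − (−6)]² = 20(m² + 1)
2m² + 3m − 2 = 0, so m = −2 or m = 1/2.
Through (2, 6) these give 2x + y = 10 and x − 2y = −10.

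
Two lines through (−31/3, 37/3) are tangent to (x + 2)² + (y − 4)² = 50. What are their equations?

7x + y = −60 and x + 7y = 76

Let a tangent through (−31/3, 37/3) have slope m. Its distance from (−2, 4) must equal 5√2:
[m·(25/3) − (−25/3)]² = 50(m² + 1)
7m² + 50m + 7 = 0, so m = −7 or m = −1/7.
With m = −7: 7x + y = −60. With m = −1/7: x + 7y = 76.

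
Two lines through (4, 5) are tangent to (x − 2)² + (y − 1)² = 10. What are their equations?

3x + y = 17 and x − 3y = −11

Let a tangent through (4, 5) have slope m. Its distance from (2, 1) must equal √10:
(−2m − (−4))² = 10(m² + 1)
3m² + 8m − 3 = 0, so m = −3 or m = 1/3.
Through (4, 5) these give 3x + y = 17 and x − 3y = −11.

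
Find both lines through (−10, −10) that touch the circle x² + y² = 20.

2x − y = −10 and x − 2y = 10

Write the tangent as mx − y + (−10 − m·(−10)) = 0 and set its distance from the centre to 2√5:
[m·(10) − (10)]² = 20(m² + 1)
2m² − 5m + 2 = 0, so m = 2 or m = 1/2.
Through (−10, −10) these give 2x − y = −10 and x − 2y = 10.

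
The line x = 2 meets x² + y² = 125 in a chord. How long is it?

The line gives x = 2. Substituting into the circle:
y² − 121 = 0
y = 11 or y = −11, giving (2, 11) and (2, −11).
Chord length = distance between (2, 11) and (2, −11) = √484 = 22.

22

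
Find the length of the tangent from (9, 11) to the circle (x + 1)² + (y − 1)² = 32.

2√42

The centre is (−1, 1) and r = 4√2. The square of the distance from P to the centre is 100 + 100 = 200.
By the tangent–radius right angle, tangent length = √(|PO|² − r²) = √168 = 2√42.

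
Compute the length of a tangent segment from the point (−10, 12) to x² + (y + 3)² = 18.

√307

The centre is (0, −3) and r = 3√2. The square of the distance from P to the centre is 100 + 225 = 325.
The tangent meets the radius at right angles, so tangent² = |PO|² − r² = 325 − 18 = 307.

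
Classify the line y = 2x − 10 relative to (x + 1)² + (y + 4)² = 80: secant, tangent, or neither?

secant

Centre (−1, −4), r² = 80. Distance² from centre to line = (−8)²/5 = 64/5.
Since d² < r², the line cuts the circle twice.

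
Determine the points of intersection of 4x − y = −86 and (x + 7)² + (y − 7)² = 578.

Express y = 4x + 86 and substitute into the circle:
17x² + 646x + 5712 = 0  ⟹  x² + 38x + 336 = 0
x = −14 or x = −24, giving (−14, 30) and (−24, −10).

(−24, −10) and (−14, 30)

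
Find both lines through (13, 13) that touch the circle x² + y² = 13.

2x − 3y = −13 and 3x − 2y = 13

A line y − (13) = m(x − (13)) is tangent when its distance from (0, 0) is √13:
(−13m − (−13))² = 13(m² + 1)
6m² − 13m + 6 = 0, so m = 2/3 or m = 3/2.
Through (13, 13) these give 2x − 3y = −13 and 3x − 2y = 13.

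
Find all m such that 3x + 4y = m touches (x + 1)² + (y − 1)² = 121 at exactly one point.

For a tangent, require d(centre, line) = r = 11.
|3·(−1) + 4·1 − m| / √25 = 11
|m − (1)| = 11·5, so m = 56 or m = −54.

m = −54 or m = 56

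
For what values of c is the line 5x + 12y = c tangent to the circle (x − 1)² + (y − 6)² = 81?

The line touches the circle iff its distance from (1, 6) is 9:
|5·1 + 12·6 − c| / √169 = 9
|c − (77)| = 9·13, so c = 194 or c = −40.

c = −40 or c = 194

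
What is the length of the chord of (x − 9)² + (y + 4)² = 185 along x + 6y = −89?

Express y = (−89 − x)/6 and substitute into the circle:
37x² − 518x + 481 = 0  ⟹  x² − 14x + 13 = 0
x = 13 or x = 1, giving (13, −17) and (1, −15).
Chord length = distance between (13, −17) and (1, −15) = √148 = 2√37.

2√37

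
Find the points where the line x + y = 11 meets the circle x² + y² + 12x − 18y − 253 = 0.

(−15, 26) and (11, 0)

From the line, y = −x + 11. Substituting:
2x² + 8x − 330 = 0  ⟹  x² + 4x − 165 = 0
x = 11 or x = −15, giving (11, 0) and (−15, 26).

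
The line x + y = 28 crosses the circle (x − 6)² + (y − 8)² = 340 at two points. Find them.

From the line, y = −x + 28. Substituting:
2x² − 52x + 96 = 0  ⟹  x² − 26x + 48 = 0
x = 24 or x = 2, giving (24, 4) and (2, 26).

(2, 26) and (24, 4)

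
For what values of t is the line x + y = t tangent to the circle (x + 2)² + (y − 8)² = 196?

t = 6 ± 14√2

Tangency holds when the distance from the centre (−2, 8) to the line equals the radius 14:
|1·(−2) + 1·8 − t| / √2 = 14
|t − (6)| = 14√2.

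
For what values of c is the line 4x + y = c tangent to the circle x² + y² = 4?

For a tangent, require d(centre, line) = r = 2.
|4·0 + 1·0 − c| / √17 = 2
|c| = 2√17.

c = ±2√17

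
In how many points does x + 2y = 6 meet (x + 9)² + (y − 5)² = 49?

2

Substituting the line into the circle gives 5x² + 80x + 144 = 0.
Discriminant = (80)² − 4·5·(144) = 3520 > 0.
Two real roots: the line is a secant.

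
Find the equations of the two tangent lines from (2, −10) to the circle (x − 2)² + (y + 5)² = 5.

Let a tangent through (2, −10) have slope m. Its distance from (2, −5) must equal √5:
[m·(0) − (5)]² = 5(m² + 1)
m² − 4 = 0, so m = −2 or m = 2.
Through (2, −10) these give 2x + y = −6 and 2x − y = 14.

2x + y = −6 and 2x − y = 14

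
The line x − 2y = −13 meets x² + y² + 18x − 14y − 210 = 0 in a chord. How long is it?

16√5

Express y = (13 + x)/2 and substitute into the circle:
5x² + 70x − 1035 = 0  ⟹  x² + 14x − 207 = 0
x = 9 or x = −23, giving (9, 11) and (−23, −5).
Chord length = distance between (9, 11) and (−23, −5) = √1280 = 16√5.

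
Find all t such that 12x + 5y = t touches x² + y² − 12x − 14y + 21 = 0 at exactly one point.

The line touches the circle iff its distance from (6, 7) is 8:
|12·6 + 5·7 − t| / √169 = 8
|t − (107)| = 8·13, so t = 211 or t = 3.

t = 3 or t = 211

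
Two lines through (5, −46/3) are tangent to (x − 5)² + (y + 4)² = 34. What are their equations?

A line y − (−46/3) = m(x − (5)) is tangent when its distance from (5, −4) is √34:
(0m − (34/3))² = 34(m² + 1)
9m² − 25 = 0, so m = −5/3 or m = 5/3.
Through (5, −46/3) these give 5x + 3y = −21 and 5x − 3y = 71.

5x + 3y = −21 and 5x − 3y = 71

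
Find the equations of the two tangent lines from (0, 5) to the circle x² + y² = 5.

Let a tangent through (0, 5) have slope m. Its distance from (0, 0) must equal √5:
[m·(0) − (−5)]² = 5(m² + 1)
m² − 4 = 0, so m = −2 or m = 2.
With m = −2: 2x + y = 5. With m = 2: 2x − y = −5.

2x + y = 5 and 2x − y = −5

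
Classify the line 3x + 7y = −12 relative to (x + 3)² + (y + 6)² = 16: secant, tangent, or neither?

Substituting the line into the circle gives 58x² + 114x + 557 = 0.
Discriminant = (114)² − 4·58·(557) = −116228 < 0.
No real roots: the line does not meet the circle.

neither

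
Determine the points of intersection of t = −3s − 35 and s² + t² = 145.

From the line, t = −3s − 35. Substituting:
10s² + 210s + 1080 = 0  ⟹  s² + 21s + 108 = 0
s = −9 or s = −12, giving (−9, −8) and (−12, 1).

(−12, 1) and (−9, −8)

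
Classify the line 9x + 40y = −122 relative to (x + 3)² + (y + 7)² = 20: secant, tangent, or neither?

neither

Substituting the line into the circle gives 1681x² + 6756x + 7364 = 0.
Δ = 45643536 − 49515536 = −3872000.
No real roots: the line does not meet the circle.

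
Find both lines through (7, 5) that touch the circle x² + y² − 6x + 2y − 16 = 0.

Write the tangent as mx − y + (5 − m·(7)) = 0 and set its distance from the centre to √26:
[m·(−4) − (−6)]² = 26(m² + 1)
5m² + 24m − 5 = 0, so m = −5 or m = 1/5.
Through (7, 5) these give 5x + y = 40 and x − 5y = −18.

5x + y = 40 and x − 5y = −18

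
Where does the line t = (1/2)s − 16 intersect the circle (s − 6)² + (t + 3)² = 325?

(−4, −18) and (24, −4)

Express t = (−32 + s)/2 and substitute into the circle:
5s² − 100s − 480 = 0  ⟹  s² − 20s − 96 = 0
s = 24 or s = −4, giving (24, −4) and (−4, −18).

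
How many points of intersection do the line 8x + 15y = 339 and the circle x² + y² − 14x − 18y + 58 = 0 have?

d² = (8·7 + 15·9 − (339))²/289 = 21904/289; r² = 72.
Since d² > r², the line lies outside the circle.

0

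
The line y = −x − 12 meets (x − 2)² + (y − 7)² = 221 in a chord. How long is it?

√2

From the line, y = −x − 12. Substituting:
2x² + 34x + 144 = 0  ⟹  x² + 17x + 72 = 0
x = −8 or x = −9, giving (−8, −4) and (−9, −3).
|(−8, −4) − (−9, −3)| = √((1)² + (−1)²) = √2.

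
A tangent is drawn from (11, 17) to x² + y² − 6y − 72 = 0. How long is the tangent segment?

With centre O = (0, 3), |OP|² = 317 and r² = 81.
Power of the point: PT² = |PO|² − r² = 236, so PT = 2√59.

2√59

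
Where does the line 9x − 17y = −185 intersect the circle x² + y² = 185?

(−13, 4) and (4, 13)

Express y = (185 + 9x)/17 and substitute into the circle:
370x² + 3330x − 19240 = 0  ⟹  x² + 9x − 52 = 0
x = 4 or x = −13, giving (4, 13) and (−13, 4).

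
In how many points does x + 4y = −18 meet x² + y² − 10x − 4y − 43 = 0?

Substituting the line into the circle gives 17x² − 108x − 76 = 0.
Δ = 11664 − (−5168) = 16832.
Two real roots: the line is a secant.

2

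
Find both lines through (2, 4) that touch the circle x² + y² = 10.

x − 3y = −10 and 3x + y = 10

A line y − (4) = m(x − (2)) is tangent when its distance from (0, 0) is √10:
(−2m − (−4))² = 10(m² + 1)
3m² + 8m − 3 = 0, so m = 1/3 or m = −3.
Through (2, 4) these give x − 3y = −10 and 3x + y = 10.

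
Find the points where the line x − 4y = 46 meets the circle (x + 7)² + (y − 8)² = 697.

From the line, y = (−46 + x)/4. Substituting:
17x² + 68x − 4284 = 0  ⟹  x² + 4x − 252 = 0
x = 14 or x = −18, giving (14, −8) and (−18, −16).

(−18, −16) and (14, −8)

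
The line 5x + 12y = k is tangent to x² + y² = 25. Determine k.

k = −65 or k = 65

The line touches the circle iff its distance from (0, 0) is 5:
|5·0 + 12·0 − k| / √169 = 5
|k| = 5·13, so k = 65 or k = −65.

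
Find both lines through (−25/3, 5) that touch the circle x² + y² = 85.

Let a tangent through (−25/3, 5) have slope m. Its distance from (0, 0) must equal √85:
[m·(25/3) − (−5)]² = 85(m² + 1)
14m² − 75m + 54 = 0, so m = 6/7 or m = 9/2.
Through (−25/3, 5) these give 6x − 7y = −85 and 9x − 2y = −85.

6x − 7y = −85 and 9x − 2y = −85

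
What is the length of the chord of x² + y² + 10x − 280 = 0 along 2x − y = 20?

Centre (−5, 0), r² = 305. Perpendicular distance d from centre to line = |−30| / √5 = 30/√5.
Half the chord is √(r² − d²) = √(125), so the full chord is 10√5.

10√5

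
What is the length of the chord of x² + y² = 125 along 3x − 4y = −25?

20

The distance from (0, 0) to the line is 25/√25, and r² = 125.
Half the chord is √(r² − d²) = √(100), so the full chord is 20.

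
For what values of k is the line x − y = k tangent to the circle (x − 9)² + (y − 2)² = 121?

Tangency holds when the distance from the centre (9, 2) to the line equals the radius 11:
|1·9 − 1·2 − k| / √2 = 11
|k − (7)| = 11√2.

k = 7 ± 11√2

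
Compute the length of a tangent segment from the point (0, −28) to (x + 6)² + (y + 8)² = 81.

The centre is (−6, −8) and r = 9. The square of the distance from P to the centre is 36 + 400 = 436.
The tangent meets the radius at right angles, so tangent² = |PO|² − r² = 436 − 81 = 355.

√355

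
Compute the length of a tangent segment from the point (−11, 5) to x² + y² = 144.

With centre O = (0, 0), |OP|² = 146 and r² = 144.
By the tangent–radius right angle, tangent length = √(|PO|² − r²) = √2.

√2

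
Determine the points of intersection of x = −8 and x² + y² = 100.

(−8, −6) and (−8, 6)

The line gives x = −8. Substituting into the circle:
y² − 36 = 0
y = 6 or y = −6, giving (−8, 6) and (−8, −6).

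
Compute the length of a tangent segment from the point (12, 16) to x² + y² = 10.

√390

Centre (0, 0), r² = 10. |PO|² = (12)² + (16)² = 400.
Power of the point: PT² = |PO|² − r² = 390, so PT = √390.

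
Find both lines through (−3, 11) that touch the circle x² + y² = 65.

4x + 7y = 65 and 7x − 4y = −65

Write the tangent as mx − y + (11 − m·(−3)) = 0 and set its distance from the centre to √65:
(3m − (−11))² = 65(m² + 1)
28m² − 33m − 28 = 0, so m = −4/7 or m = 7/4.
With m = −4/7: 4x + 7y = 65. With m = 7/4: 7x − 4y = −65.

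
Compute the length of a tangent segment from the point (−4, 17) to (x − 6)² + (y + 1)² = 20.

2√101

With centre O = (6, −1), |OP|² = 424 and r² = 20.
Power of the point: PT² = |PO|² − r² = 404, so PT = 2√101.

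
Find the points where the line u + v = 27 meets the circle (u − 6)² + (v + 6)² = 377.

Substitute v = −u + 27:
2u² − 78u + 748 = 0  ⟹  u² − 39u + 374 = 0
u = 22 or u = 17, giving (22, 5) and (17, 10).

(17, 10) and (22, 5)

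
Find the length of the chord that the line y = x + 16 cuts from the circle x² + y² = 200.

12√2

From the line, y = x + 16. Substituting:
2x² + 32x + 56 = 0  ⟹  x² + 16x + 28 = 0
x = −2 or x = −14, giving (−2, 14) and (−14, 2).
Chord length = distance between (−2, 14) and (−14, 2) = √288 = 12√2.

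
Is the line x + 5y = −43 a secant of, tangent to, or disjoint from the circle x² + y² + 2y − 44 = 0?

Substituting the line into the circle gives 26x² + 76x + 319 = 0.
Δ = 5776 − 33176 = −27400.
No real roots: the line does not meet the circle.

disjoint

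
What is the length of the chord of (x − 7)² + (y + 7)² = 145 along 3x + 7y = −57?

3√58

From the line, y = (−57 − 3x)/7. Substituting:
58x² − 638x − 4640 = 0  ⟹  x² − 11x − 80 = 0
x = 16 or x = −5, giving (16, −15) and (−5, −6).
Chord length = distance between (16, −15) and (−5, −6) = √522 = 3√58.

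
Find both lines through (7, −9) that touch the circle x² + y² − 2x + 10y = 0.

Write the tangent as mx − y + (−9 − m·(7)) = 0 and set its distance from the centre to √26:
(−6m − (4))² = 26(m² + 1)
5m² + 24m − 5 = 0, so m = 1/5 or m = −5.
With m = 1/5: x − 5y = 52. With m = −5: 5x + y = 26.

x − 5y = 52 and 5x + y = 26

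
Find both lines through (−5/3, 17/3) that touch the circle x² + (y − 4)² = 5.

A line y − (17/3) = m(x − (−5/3)) is tangent when its distance from (0, 4) is √5:
(5/3m − (−5/3))² = 5(m² + 1)
2m² − 5m + 2 = 0, so m = 2 or m = 1/2.
With m = 2: 2x − y = −9. With m = 1/2: x − 2y = −13.

2x − y = −9 and x − 2y = −13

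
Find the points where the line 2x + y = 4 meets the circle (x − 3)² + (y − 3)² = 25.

(−1, 6) and (3, −2)

Express y = −2x + 4 and substitute into the circle:
5x² − 10x − 15 = 0  ⟹  x² − 2x − 3 = 0
x = 3 or x = −1, giving (3, −2) and (−1, 6).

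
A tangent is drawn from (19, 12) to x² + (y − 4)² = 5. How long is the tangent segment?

With centre O = (0, 4), |OP|² = 425 and r² = 5.
By the tangent–radius right angle, tangent length = √(|PO|² − r²) = √420 = 2√105.

2√105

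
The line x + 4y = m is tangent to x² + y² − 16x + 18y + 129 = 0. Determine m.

m = −28 ± 4√17

The line touches the circle iff its distance from (8, −9) is 4:
|1·8 + 4·(−9) − m| / √17 = 4
|m − (−28)| = 4√17.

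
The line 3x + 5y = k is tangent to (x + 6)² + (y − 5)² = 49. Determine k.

Tangency holds when the distance from the centre (−6, 5) to the line equals the radius 7:
|3·(−6) + 5·5 − k| / √34 = 7
|k − (7)| = 7√34.

k = 7 ± 7√34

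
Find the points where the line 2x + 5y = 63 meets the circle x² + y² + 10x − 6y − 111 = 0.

(−6, 15) and (4, 11)

Express y = (63 − 2x)/5 and substitute into the circle:
29x² + 58x − 696 = 0  ⟹  x² + 2x − 24 = 0
x = 4 or x = −6, giving (4, 11) and (−6, 15).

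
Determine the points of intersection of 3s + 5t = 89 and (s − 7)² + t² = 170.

From the line, t = (89 − 3s)/5. Substituting:
34s² − 884s + 4896 = 0  ⟹  s² − 26s + 144 = 0
s = 18 or s = 8, giving (18, 7) and (8, 13).

(8, 13) and (18, 7)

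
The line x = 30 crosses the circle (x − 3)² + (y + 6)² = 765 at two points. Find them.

The line gives x = 30. Substituting into the circle:
y² + 12y = 0
y = 0 or y = −12, giving (30, 0) and (30, −12).

(30, −12) and (30, 0)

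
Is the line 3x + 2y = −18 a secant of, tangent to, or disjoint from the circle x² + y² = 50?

Substituting the line into the circle gives 13x² + 108x + 124 = 0.
Δ = 11664 − 6448 = 5216.
Two real roots: the line is a secant.

secant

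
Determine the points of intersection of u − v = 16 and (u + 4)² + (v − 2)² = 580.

Substitute v = u − 16:
2u² − 28u − 240 = 0  ⟹  u² − 14u − 120 = 0
u = 20 or u = −6, giving (20, 4) and (−6, −22).

(−6, −22) and (20, 4)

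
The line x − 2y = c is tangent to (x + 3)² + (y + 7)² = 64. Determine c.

c = 11 ± 8√5

Tangency holds when the distance from the centre (−3, −7) to the line equals the radius 8:
|1·(−3) − 2·(−7) − c| / √5 = 8
|c − (11)| = 8√5.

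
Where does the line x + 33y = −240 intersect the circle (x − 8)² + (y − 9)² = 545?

Substitute y = (−240 − x)/33:
1090x² − 16350x − 235440 = 0  ⟹  x² − 15x − 216 = 0
x = 24 or x = −9, giving (24, −8) and (−9, −7).

(−9, −7) and (24, −8)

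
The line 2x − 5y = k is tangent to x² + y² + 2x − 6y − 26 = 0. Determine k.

k = −17 ± 6√29

Tangency holds when the distance from the centre (−1, 3) to the line equals the radius 6:
|2·(−1) − 5·3 − k| / √29 = 6
|k − (−17)| = 6√29.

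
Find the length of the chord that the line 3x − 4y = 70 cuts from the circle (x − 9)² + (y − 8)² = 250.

10

The distance from (9, 8) to the line is 75/√25, and r² = 250.
Half the chord is √(r² − d²) = √(25), so the full chord is 10.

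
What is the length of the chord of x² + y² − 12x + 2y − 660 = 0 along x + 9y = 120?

5√82

From the line, y = (120 − x)/9. Substituting:
82x² − 1230x − 36900 = 0  ⟹  x² − 15x − 450 = 0
x = 30 or x = −15, giving (30, 10) and (−15, 15).
Chord length = distance between (30, 10) and (−15, 15) = √2050 = 5√82.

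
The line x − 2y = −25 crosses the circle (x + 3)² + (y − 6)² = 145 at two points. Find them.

(−15, 5) and (5, 15)

From the line, y = (25 + x)/2. Substituting:
5x² + 50x − 375 = 0  ⟹  x² + 10x − 75 = 0
x = 5 or x = −15, giving (5, 15) and (−15, 5).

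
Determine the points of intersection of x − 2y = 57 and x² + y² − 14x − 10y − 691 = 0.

Substitute y = (−57 + x)/2:
5x² − 190x + 1625 = 0  ⟹  x² − 38x + 325 = 0
x = 25 or x = 13, giving (25, −16) and (13, −22).

(13, −22) and (25, −16)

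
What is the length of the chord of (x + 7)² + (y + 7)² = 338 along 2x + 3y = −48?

10√13

Express y = (−48 − 2x)/3 and substitute into the circle:
13x² + 234x − 1872 = 0  ⟹  x² + 18x − 144 = 0
x = 6 or x = −24, giving (6, −20) and (−24, 0).
|(6, −20) − (−24, 0)| = √((30)² + (−20)²) = 10√13.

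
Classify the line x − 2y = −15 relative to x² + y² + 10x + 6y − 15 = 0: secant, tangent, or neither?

d² = (1·(−5) − 2·(−3) − (−15))²/5 = 256/5; r² = 49.
Since d² > r², the line lies outside the circle.

neither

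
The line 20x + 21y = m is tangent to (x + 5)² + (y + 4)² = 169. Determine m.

m = −561 or m = 193

The line touches the circle iff its distance from (−5, −4) is 13:
|20·(−5) + 21·(−4) − m| / √841 = 13
|m − (−184)| = 13·29, so m = 193 or m = −561.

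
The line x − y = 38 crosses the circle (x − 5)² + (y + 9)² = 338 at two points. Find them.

From the line, y = x − 38. Substituting:
2x² − 68x + 528 = 0  ⟹  x² − 34x + 264 = 0
x = 22 or x = 12, giving (22, −16) and (12, −26).

(12, −26) and (22, −16)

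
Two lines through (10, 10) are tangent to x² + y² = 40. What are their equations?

x − 3y = −20 and 3x − y = 20

Let a tangent through (10, 10) have slope m. Its distance from (0, 0) must equal 2√10:
[m·(−10) − (−10)]² = 40(m² + 1)
3m² − 10m + 3 = 0, so m = 1/3 or m = 3.
With m = 1/3: x − 3y = −20. With m = 3: 3x − y = 20.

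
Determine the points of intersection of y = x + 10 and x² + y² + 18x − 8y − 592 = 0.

From the line, y = x + 10. Substituting:
2x² + 30x − 572 = 0  ⟹  x² + 15x − 286 = 0
x = 11 or x = −26, giving (11, 21) and (−26, −16).

(−26, −16) and (11, 21)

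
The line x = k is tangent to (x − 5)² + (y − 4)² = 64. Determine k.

k = −3 or k = 13

Tangency holds when the distance from the centre (5, 4) to the line equals the radius 8:
|1·5 + 0·4 − k| / √1 = 8
|k − (5)| = 8, so k = 13 or k = −3.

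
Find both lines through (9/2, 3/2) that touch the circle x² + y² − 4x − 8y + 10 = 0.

x − 3y = 0 and 3x − y = 12

Let a tangent through (9/2, 3/2) have slope m. Its distance from (2, 4) must equal √10:
(−5/2m − (5/2))² = 10(m² + 1)
3m² − 10m + 3 = 0, so m = 1/3 or m = 3.
With m = 1/3: x − 3y = 0. With m = 3: 3x − y = 12.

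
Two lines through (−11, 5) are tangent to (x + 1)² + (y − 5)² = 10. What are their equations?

x + 3y = 4 and x − 3y = −26

A line y − (5) = m(x − (−11)) is tangent when its distance from (−1, 5) is √10:
[m·(10) − (0)]² = 10(m² + 1)
9m² − 1 = 0, so m = −1/3 or m = 1/3.
Through (−11, 5) these give x + 3y = 4 and x − 3y = −26.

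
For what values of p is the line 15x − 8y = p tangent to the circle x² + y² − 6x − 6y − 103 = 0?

p = −166 or p = 208

Tangency holds when the distance from the centre (3, 3) to the line equals the radius 11:
|15·3 − 8·3 − p| / √289 = 11
|p − (21)| = 11·17, so p = 208 or p = −166.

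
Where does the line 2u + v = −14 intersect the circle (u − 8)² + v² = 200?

Substitute v = −2u − 14:
5u² + 40u + 60 = 0  ⟹  u² + 8u + 12 = 0
u = −2 or u = −6, giving (−2, −10) and (−6, −2).

(−6, −2) and (−2, −10)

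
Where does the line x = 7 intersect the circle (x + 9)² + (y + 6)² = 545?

The line gives x = 7. Substituting into the circle:
y² + 12y − 253 = 0
y = 11 or y = −23, giving (7, 11) and (7, −23).

(7, −23) and (7, 11)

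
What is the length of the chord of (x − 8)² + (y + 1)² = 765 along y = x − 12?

39√2

Centre (8, −1), r² = 765. Perpendicular distance d from centre to line = |−3| / √2 = 3/√2.
Half the chord is √(r² − d²) = √(1521/2), so the full chord is 39√2.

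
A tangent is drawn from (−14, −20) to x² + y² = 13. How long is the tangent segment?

With centre O = (0, 0), |OP|² = 596 and r² = 13.
The tangent meets the radius at right angles, so tangent² = |PO|² − r² = 596 − 13 = 583.

√583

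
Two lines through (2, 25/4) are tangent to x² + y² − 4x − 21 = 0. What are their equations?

3x − 4y = −19 and 3x + 4y = 31

A line y − (25/4) = m(x − (2)) is tangent when its distance from (2, 0) is 5:
(0m − (−25/4))² = 25(m² + 1)
16m² − 9 = 0, so m = 3/4 or m = −3/4.
With m = 3/4: 3x − 4y = −19. With m = −3/4: 3x + 4y = 31.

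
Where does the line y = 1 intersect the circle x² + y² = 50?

(−7, 1) and (7, 1)

Express y = 1 and substitute into the circle:
x² − 49 = 0
x = 7 or x = −7, giving (7, 1) and (−7, 1).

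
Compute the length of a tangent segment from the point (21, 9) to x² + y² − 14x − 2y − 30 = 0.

The centre is (7, 1) and r = 4√5. The square of the distance from P to the centre is 196 + 64 = 260.
By the tangent–radius right angle, tangent length = √(|PO|² − r²) = √180 = 6√5.

6√5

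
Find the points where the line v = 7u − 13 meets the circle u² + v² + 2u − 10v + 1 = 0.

(2, 1) and (3, 8)

From the line, v = 7u − 13. Substituting:
50u² − 250u + 300 = 0  ⟹  u² − 5u + 6 = 0
u = 3 or u = 2, giving (3, 8) and (2, 1).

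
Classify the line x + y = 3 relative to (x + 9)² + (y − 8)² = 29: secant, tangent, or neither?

Centre (−9, 8), r² = 29. Distance² from centre to line = (−4)²/2 = 8.
Since d² < r², the line cuts the circle twice.

secant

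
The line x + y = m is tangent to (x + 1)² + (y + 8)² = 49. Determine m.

For a tangent, require d(centre, line) = r = 7.
|1·(−1) + 1·(−8) − m| / √2 = 7
|m − (−9)| = 7√2.

m = −9 ± 7√2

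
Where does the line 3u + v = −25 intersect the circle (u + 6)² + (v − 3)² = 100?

(−12, 11) and (−6, −7)

Express v = −3u − 25 and substitute into the circle:
10u² + 180u + 720 = 0  ⟹  u² + 18u + 72 = 0
u = −6 or u = −12, giving (−6, −7) and (−12, 11).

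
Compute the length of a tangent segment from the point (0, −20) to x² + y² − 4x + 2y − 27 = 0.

3√37

The centre is (2, −1) and r = 4√2. The square of the distance from P to the centre is 4 + 361 = 365.
The tangent meets the radius at right angles, so tangent² = |PO|² − r² = 365 − 32 = 333.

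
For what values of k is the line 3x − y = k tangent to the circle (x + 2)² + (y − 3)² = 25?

The line touches the circle iff its distance from (−2, 3) is 5:
|3·(−2) − 1·3 − k| / √10 = 5
|k − (−9)| = 5√10.

k = −9 ± 5√10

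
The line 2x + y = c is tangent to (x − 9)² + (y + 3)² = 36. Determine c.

For a tangent, require d(centre, line) = r = 6.
|2·9 + 1·(−3) − c| / √5 = 6
|c − (15)| = 6√5.

c = 15 ± 6√5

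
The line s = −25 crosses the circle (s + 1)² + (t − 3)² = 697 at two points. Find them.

The line gives s = −25. Substituting into the circle:
t² − 6t − 112 = 0
t = 14 or t = −8, giving (−25, 14) and (−25, −8).

(−25, −8) and (−25, 14)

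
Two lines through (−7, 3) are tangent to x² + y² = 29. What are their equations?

A line y − (3) = m(x − (−7)) is tangent when its distance from (0, 0) is √29:
(7m − (−3))² = 29(m² + 1)
10m² + 21m − 10 = 0, so m = 2/5 or m = −5/2.
Through (−7, 3) these give 2x − 5y = −29 and 5x + 2y = −29.

2x − 5y = −29 and 5x + 2y = −29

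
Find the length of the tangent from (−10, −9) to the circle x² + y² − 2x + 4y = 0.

The centre is (1, −2) and r = √5. The square of the distance from P to the centre is 121 + 49 = 170.
The tangent meets the radius at right angles, so tangent² = |PO|² − r² = 170 − 5 = 165.

√165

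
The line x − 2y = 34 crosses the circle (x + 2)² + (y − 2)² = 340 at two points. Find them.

(2, −16) and (10, −12)

Express y = (−34 + x)/2 and substitute into the circle:
5x² − 60x + 100 = 0  ⟹  x² − 12x + 20 = 0
x = 10 or x = 2, giving (10, −12) and (2, −16).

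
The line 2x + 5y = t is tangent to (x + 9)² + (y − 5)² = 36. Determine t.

t = 7 ± 6√29

For a tangent, require d(centre, line) = r = 6.
|2·(−9) + 5·5 − t| / √29 = 6
|t − (7)| = 6√29.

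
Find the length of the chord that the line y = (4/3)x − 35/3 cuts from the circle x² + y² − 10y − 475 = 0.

40

Express y = (−35 + 4x)/3 and substitute into the circle:
25x² − 400x − 2000 = 0  ⟹  x² − 16x − 80 = 0
x = 20 or x = −4, giving (20, 15) and (−4, −17).
|(20, 15) − (−4, −17)| = √((24)² + (32)²) = 40.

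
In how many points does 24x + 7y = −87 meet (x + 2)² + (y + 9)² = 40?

2

Substituting the line into the circle gives 625x² + 1348x − 1188 = 0.
Discriminant = (1348)² − 4·625·(−1188) = 4787104 > 0.
Two real roots: the line is a secant.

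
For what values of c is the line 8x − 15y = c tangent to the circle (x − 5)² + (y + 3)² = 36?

The line touches the circle iff its distance from (5, −3) is 6:
|8·5 − 15·(−3) − c| / √289 = 6
|c − (85)| = 6·17, so c = 187 or c = −17.

c = −17 or c = 187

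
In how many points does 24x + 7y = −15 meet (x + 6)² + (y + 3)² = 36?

1

Centre (−6, −3), r² = 36. Distance² from centre to line = (−150)²/625 = 36.
Since d² = r², the line is tangent.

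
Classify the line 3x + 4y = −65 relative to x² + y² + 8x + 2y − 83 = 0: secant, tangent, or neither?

secant

d² = (3·(−4) + 4·(−1) − (−65))²/25 = 2401/25; r² = 100.
Since d² < r², the line cuts the circle twice.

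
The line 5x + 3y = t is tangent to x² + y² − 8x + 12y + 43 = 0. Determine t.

t = 2 ± 3√34

For a tangent, require d(centre, line) = r = 3.
|5·4 + 3·(−6) − t| / √34 = 3
|t − (2)| = 3√34.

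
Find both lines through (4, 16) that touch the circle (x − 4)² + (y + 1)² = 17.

Write the tangent as mx − y + (16 − m·(4)) = 0 and set its distance from the centre to √17:
[m·(0) − (−17)]² = 17(m² + 1)
m² − 16 = 0, so m = 4 or m = −4.
Through (4, 16) these give 4x − y = 0 and 4x + y = 32.

4x − y = 0 and 4x + y = 32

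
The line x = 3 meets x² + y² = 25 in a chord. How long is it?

The distance from (0, 0) to the line is 3, and r² = 25.
Half the chord is √(r² − d²) = √(16), so the full chord is 8.

8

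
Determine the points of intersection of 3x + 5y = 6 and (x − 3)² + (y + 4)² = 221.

From the line, y = (6 − 3x)/5. Substituting:
34x² − 306x − 4624 = 0  ⟹  x² − 9x − 136 = 0
x = 17 or x = −8, giving (17, −9) and (−8, 6).

(−8, 6) and (17, −9)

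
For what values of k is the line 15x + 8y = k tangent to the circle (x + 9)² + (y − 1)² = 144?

k = −331 or k = 77

For a tangent, require d(centre, line) = r = 12.
|15·(−9) + 8·1 − k| / √289 = 12
|k − (−127)| = 12·17, so k = 77 or k = −331.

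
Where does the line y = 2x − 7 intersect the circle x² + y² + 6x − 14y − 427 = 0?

(−4, −15) and (14, 21)

Substitute y = 2x − 7:
5x² − 50x − 280 = 0  ⟹  x² − 10x − 56 = 0
x = 14 or x = −4, giving (14, 21) and (−4, −15).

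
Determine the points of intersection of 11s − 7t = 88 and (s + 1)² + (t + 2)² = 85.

Express t = (−88 + 11s)/7 and substitute into the circle:
170s² − 1530s + 1360 = 0  ⟹  s² − 9s + 8 = 0
s = 8 or s = 1, giving (8, 0) and (1, −11).

(1, −11) and (8, 0)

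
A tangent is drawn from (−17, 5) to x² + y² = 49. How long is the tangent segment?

√265

The centre is (0, 0) and r = 7. The square of the distance from P to the centre is 289 + 25 = 314.
Power of the point: PT² = |PO|² − r² = 265, so PT = √265.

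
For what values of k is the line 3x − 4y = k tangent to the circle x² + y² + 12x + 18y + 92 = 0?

Tangency holds when the distance from the centre (−6, −9) to the line equals the radius 5:
|3·(−6) − 4·(−9) − k| / √25 = 5
|k − (18)| = 5·5, so k = 43 or k = −7.

k = −7 or k = 43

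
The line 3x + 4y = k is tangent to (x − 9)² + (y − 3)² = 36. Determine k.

k = 9 or k = 69

For a tangent, require d(centre, line) = r = 6.
|3·9 + 4·3 − k| / √25 = 6
|k − (39)| = 6·5, so k = 69 or k = 9.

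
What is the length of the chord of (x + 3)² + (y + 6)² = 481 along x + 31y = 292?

Express y = (292 − x)/31 and substitute into the circle:
962x² + 4810x − 225108 = 0  ⟹  x² + 5x − 234 = 0
x = 13 or x = −18, giving (13, 9) and (−18, 10).
Chord length = distance between (13, 9) and (−18, 10) = √962 = √962.

√962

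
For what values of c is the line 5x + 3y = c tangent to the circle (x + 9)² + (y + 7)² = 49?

The line touches the circle iff its distance from (−9, −7) is 7:
|5·(−9) + 3·(−7) − c| / √34 = 7
|c − (−66)| = 7√34.

c = −66 ± 7√34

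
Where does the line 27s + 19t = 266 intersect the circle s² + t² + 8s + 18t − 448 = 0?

(0, 14) and (19, −13)

Express t = (266 − 27s)/19 and substitute into the circle:
1090s² − 20710s = 0  ⟹  s² − 19s = 0
s = 19 or s = 0, giving (19, −13) and (0, 14).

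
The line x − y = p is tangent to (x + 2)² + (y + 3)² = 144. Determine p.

p = 1 ± 12√2

The line touches the circle iff its distance from (−2, −3) is 12:
|1·(−2) − 1·(−3) − p| / √2 = 12
|p − (1)| = 12√2.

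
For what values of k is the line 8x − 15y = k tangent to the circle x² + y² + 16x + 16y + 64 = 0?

k = −80 or k = 192

For a tangent, require d(centre, line) = r = 8.
|8·(−8) − 15·(−8) − k| / √289 = 8
|k − (56)| = 8·17, so k = 192 or k = −80.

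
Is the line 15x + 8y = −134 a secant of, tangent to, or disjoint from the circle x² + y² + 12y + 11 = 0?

disjoint

Substituting the line into the circle gives 289x² + 2580x + 5796 = 0.
Δ = 6656400 − 6700176 = −43776.
No real roots: the line does not meet the circle.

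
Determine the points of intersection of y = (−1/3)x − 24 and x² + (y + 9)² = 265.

Express y = (−72 − x)/3 and substitute into the circle:
10x² + 90x − 360 = 0  ⟹  x² + 9x − 36 = 0
x = 3 or x = −12, giving (3, −25) and (−12, −20).

(−12, −20) and (3, −25)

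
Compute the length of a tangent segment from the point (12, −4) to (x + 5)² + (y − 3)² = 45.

√293

The centre is (−5, 3) and r = 3√5. The square of the distance from P to the centre is 289 + 49 = 338.
By the tangent–radius right angle, tangent length = √(|PO|² − r²) = √293.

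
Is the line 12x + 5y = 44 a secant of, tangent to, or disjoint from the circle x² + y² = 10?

Centre (0, 0), r² = 10. Distance² from centre to line = (−44)²/169 = 1936/169.
Since d² > r², the line lies outside the circle.

disjoint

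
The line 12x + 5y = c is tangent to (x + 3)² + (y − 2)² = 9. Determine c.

c = −65 or c = 13

Tangency holds when the distance from the centre (−3, 2) to the line equals the radius 3:
|12·(−3) + 5·2 − c| / √169 = 3
|c − (−26)| = 3·13, so c = 13 or c = −65.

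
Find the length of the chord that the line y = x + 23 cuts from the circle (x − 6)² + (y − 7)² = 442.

20√2

From the line, y = x + 23. Substituting:
2x² + 20x − 150 = 0  ⟹  x² + 10x − 75 = 0
x = 5 or x = −15, giving (5, 28) and (−15, 8).
|(5, 28) − (−15, 8)| = √((20)² + (20)²) = 20√2.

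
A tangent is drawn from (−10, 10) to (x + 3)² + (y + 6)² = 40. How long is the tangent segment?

With centre O = (−3, −6), |OP|² = 305 and r² = 40.
The tangent meets the radius at right angles, so tangent² = |PO|² − r² = 305 − 40 = 265.

√265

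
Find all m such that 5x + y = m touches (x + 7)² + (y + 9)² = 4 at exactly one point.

The line touches the circle iff its distance from (−7, −9) is 2:
|5·(−7) + 1·(−9) − m| / √26 = 2
|m − (−44)| = 2√26.

m = −44 ± 2√26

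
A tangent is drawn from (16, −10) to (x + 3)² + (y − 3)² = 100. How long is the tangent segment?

The centre is (−3, 3) and r = 10. The square of the distance from P to the centre is 361 + 169 = 530.
The tangent meets the radius at right angles, so tangent² = |PO|² − r² = 530 − 100 = 430.

√430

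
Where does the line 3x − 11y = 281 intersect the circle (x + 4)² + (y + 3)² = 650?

(−9, −28) and (13, −22)

Substitute y = (−281 + 3x)/11:
130x² − 520x − 15210 = 0  ⟹  x² − 4x − 117 = 0
x = 13 or x = −9, giving (13, −22) and (−9, −28).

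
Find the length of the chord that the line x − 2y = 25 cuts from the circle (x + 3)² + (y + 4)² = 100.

Centre (−3, −4), r² = 100. Perpendicular distance d from centre to line = |−20| / √5 = 20/√5.
Half the chord is √(r² − d²) = √(20), so the full chord is 4√5.

4√5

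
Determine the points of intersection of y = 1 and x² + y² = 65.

Express y = 1 and substitute into the circle:
x² − 64 = 0
x = 8 or x = −8, giving (8, 1) and (−8, 1).

(−8, 1) and (8, 1)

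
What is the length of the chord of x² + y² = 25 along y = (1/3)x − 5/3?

The distance from (0, 0) to the line is 5/√10, and r² = 25.
Half the chord is √(r² − d²) = √(45/2), so the full chord is 3√10.

3√10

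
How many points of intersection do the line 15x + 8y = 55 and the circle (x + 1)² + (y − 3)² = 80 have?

d² = (15·(−1) + 8·3 − (55))²/289 = 2116/289; r² = 80.
Since d² < r², the line cuts the circle twice.

2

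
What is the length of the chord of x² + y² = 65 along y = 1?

16

Centre (0, 0), r² = 65. Perpendicular distance d from centre to line = |−1| / √1 = 1.
Chord = 2√(r² − d²) = 2·√(64) = 16.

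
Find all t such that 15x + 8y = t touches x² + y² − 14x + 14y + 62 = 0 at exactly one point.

For a tangent, require d(centre, line) = r = 6.
|15·7 + 8·(−7) − t| / √289 = 6
|t − (49)| = 6·17, so t = 151 or t = −53.

t = −53 or t = 151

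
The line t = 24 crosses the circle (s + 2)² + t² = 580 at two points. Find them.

(−4, 24) and (0, 24)

Substitute t = 24:
s² + 4s = 0
s = 0 or s = −4, giving (0, 24) and (−4, 24).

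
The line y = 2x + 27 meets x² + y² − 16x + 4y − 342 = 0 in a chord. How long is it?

Substitute y = 2x + 27:
5x² + 100x + 495 = 0  ⟹  x² + 20x + 99 = 0
x = −9 or x = −11, giving (−9, 9) and (−11, 5).
|(−9, 9) − (−11, 5)| = √((2)² + (4)²) = 2√5.

2√5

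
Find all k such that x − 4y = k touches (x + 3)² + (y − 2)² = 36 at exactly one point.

Tangency holds when the distance from the centre (−3, 2) to the line equals the radius 6:
|1·(−3) − 4·2 − k| / √17 = 6
|k − (−11)| = 6√17.

k = −11 ± 6√17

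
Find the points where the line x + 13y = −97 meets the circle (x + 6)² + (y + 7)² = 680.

(−32, −5) and (20, −9)

From the line, y = (−97 − x)/13. Substituting:
170x² + 2040x − 108800 = 0  ⟹  x² + 12x − 640 = 0
x = 20 or x = −32, giving (20, −9) and (−32, −5).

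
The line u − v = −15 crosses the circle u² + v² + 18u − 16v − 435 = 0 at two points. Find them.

(−25, −10) and (9, 24)

Substitute v = u + 15:
2u² + 32u − 450 = 0  ⟹  u² + 16u − 225 = 0
u = 9 or u = −25, giving (9, 24) and (−25, −10).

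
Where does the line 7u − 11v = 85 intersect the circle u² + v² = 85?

(−2, −9) and (9, −2)

Express v = (−85 + 7u)/11 and substitute into the circle:
170u² − 1190u − 3060 = 0  ⟹  u² − 7u − 18 = 0
u = 9 or u = −2, giving (9, −2) and (−2, −9).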